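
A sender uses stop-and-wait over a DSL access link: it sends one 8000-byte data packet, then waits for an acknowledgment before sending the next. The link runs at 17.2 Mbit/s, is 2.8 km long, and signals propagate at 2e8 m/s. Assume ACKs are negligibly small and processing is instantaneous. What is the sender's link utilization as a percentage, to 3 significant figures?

99.3 %

t_tx = L/R = 64000/17200000 = 0.00372093 s.
t_prop = 2800/200000000 = 1.4e-05 s; RTT = 2.8e-05 s.
Cycle = t_tx + RTT = 0.00374893 s.
Utilization = t_tx / cycle = 0.00372093/0.00374893 = 99.3 %.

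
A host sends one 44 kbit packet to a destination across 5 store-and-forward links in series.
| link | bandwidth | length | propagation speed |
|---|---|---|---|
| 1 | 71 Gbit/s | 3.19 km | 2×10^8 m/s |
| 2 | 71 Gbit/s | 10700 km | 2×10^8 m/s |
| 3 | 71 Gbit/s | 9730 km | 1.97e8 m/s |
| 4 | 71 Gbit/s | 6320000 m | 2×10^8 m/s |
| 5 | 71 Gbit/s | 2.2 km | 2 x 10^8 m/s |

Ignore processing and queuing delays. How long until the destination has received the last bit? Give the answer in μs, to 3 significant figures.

L = 44000 bits.
Transmission delay per hop = L/R = 44000/71000000000 = 0.619718 μs; 5 hops → 3.09859 μs.
Propagation delays (d/s per hop): 15.95, 53500, 49390.9, 31600, 11 μs; sum = 134518 μs.
End-to-end = 135000 μs.

135000 μs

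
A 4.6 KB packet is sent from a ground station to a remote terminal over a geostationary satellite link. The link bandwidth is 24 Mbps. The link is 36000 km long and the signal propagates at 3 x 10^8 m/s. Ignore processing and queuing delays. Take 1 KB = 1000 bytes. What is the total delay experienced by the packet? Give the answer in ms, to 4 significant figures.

L = 36800 bits.
Transmission delay = L/R = 36800 / 24000000 = 1.53333 ms.
Propagation delay = d/s = 36000000 m / 300000000 m/s = 120 ms.
Total = 121.5 ms.

121.5 ms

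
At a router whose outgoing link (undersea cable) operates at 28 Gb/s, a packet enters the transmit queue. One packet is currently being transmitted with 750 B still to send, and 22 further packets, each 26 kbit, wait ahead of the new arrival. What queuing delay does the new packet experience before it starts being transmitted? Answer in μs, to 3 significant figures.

20.6 μs

Each queued packet: L/R = 26000/28000000000 = 0.928571 μs.
22 queued → 20.4286 μs.
Plus remaining 6000 bits of current packet: 0.214286 μs.
Queuing delay = 20.6 μs.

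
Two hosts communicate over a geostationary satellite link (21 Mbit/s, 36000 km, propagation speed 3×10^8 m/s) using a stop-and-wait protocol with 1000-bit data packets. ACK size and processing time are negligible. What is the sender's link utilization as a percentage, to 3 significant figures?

t_tx = L/R = 1000/21000000 = 4.7619e-05 s.
t_prop = 36000000/300000000 = 0.12 s; RTT = 0.24 s.
Cycle = t_tx + RTT = 0.240048 s.
Utilization = t_tx / cycle = 4.7619e-05/0.240048 = 0.0198 %.

0.0198 %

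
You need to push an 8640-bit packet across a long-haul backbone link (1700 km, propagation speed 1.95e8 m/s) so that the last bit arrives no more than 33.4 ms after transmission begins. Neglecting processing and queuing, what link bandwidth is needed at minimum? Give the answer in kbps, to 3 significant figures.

Propagation delay = 1700000 / 195000000 = 8.71795 ms.
Transmission budget = 33.4 − 8.71795 = 24.6821 ms.
R ≥ L / t_tx = 8640 bits / 0.0246821 s = 350 kbps.

350 kbps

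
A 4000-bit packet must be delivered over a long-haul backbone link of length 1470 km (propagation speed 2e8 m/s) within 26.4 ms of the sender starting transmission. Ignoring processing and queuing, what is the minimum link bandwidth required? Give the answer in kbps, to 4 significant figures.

210.0 kbps

Propagation delay = 1470000 / 200000000 = 7.35 ms.
Transmission budget = 26.4 − 7.35 = 19.05 ms.
R ≥ L / t_tx = 4000 bits / 0.01905 s = 210.0 kbps.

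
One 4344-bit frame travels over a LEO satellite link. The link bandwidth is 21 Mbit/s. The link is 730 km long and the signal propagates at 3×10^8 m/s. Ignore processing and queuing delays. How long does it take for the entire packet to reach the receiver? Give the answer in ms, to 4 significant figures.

Transmission delay = L/R = 4344 / 21000000 = 0.206857 ms.
Propagation delay = d/s = 730000 m / 300000000 m/s = 2.43333 ms.
Total = 2.640 ms.

2.640 ms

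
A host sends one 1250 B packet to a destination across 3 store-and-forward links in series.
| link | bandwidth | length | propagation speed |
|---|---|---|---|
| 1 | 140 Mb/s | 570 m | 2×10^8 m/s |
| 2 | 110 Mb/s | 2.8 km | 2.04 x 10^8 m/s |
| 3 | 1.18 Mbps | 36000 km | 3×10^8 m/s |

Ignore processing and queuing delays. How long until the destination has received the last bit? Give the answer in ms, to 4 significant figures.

L = 1250 × 8 = 10000 bits.
Transmission delays (L/R per hop): 0.0714286, 0.0909091, 8.47458 ms; sum = 8.63691 ms.
Propagation delays (d/s per hop): 0.00285, 0.0137255, 120 ms; sum = 120.017 ms.
End-to-end = 128.7 ms.

128.7 ms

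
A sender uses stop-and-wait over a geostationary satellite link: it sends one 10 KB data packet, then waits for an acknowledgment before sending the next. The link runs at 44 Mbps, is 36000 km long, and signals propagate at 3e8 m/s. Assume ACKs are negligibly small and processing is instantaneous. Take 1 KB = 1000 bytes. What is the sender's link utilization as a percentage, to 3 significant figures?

t_tx = L/R = 80000/44000000 = 0.00181818 s.
t_prop = 36000000/300000000 = 0.12 s; RTT = 0.24 s.
Cycle = t_tx + RTT = 0.241818 s.
Utilization = t_tx / cycle = 0.00181818/0.241818 = 0.752 %.

0.752 %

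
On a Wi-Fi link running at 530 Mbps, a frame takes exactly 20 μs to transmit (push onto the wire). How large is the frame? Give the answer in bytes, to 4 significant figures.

1325 bytes

L = R × t_tx = 530000000 b/s × 2e-05 s = 10600 bits.
In bytes: 10600 / 8 = 1325 bytes.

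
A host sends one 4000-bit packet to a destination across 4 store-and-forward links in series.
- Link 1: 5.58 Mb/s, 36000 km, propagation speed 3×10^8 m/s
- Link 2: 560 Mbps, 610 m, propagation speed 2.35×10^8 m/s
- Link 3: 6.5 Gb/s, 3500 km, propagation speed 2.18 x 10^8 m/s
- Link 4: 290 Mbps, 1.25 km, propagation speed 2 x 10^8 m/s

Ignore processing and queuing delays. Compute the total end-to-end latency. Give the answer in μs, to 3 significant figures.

137000 μs

Transmission delays (L/R per hop): 716.846, 7.14286, 0.615385, 13.7931 μs; sum = 738.397 μs.
Propagation delays (d/s per hop): 120000, 2.59574, 16055, 6.25 μs; sum = 136064 μs.
End-to-end = 137000 μs.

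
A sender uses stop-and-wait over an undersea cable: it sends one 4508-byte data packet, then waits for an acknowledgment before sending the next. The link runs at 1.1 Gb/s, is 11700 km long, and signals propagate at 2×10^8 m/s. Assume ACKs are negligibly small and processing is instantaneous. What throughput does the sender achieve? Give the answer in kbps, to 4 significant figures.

t_tx = L/R = 36064/1100000000 = 3.27855e-05 s.
t_prop = 11700000/200000000 = 0.0585 s; RTT = 0.117 s.
Cycle = t_tx + RTT = 0.117033 s.
Throughput = L / cycle = 36064 / 0.117033 = 308.2 kbps.

308.2 kbps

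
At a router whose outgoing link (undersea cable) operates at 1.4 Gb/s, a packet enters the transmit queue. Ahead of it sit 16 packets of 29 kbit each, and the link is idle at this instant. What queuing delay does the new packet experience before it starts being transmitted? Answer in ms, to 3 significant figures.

0.331 ms

Each queued packet: L/R = 29000/1400000000 = 0.0207143 ms.
16 queued → 0.331429 ms.
Queuing delay = 0.331 ms.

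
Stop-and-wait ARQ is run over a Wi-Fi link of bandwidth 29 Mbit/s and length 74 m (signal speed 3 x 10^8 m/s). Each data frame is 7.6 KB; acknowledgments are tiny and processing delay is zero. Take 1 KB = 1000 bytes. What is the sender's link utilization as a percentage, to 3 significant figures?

100 %

t_tx = L/R = 60800/29000000 = 0.00209655 s.
t_prop = 74/300000000 = 2.46667e-07 s; RTT = 4.93333e-07 s.
Cycle = t_tx + RTT = 0.00209705 s.
Utilization = t_tx / cycle = 0.00209655/0.00209705 = 100 %.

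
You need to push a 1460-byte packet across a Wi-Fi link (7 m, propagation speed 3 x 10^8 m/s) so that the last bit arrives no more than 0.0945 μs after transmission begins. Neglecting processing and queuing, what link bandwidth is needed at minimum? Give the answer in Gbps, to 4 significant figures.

164.1 Gbps

L = 11680 bits.
Propagation delay = 7 / 300000000 = 0.0233333 μs.
Transmission budget = 0.0945 − 0.0233333 = 0.0711667 μs.
R ≥ L / t_tx = 11680 bits / 7.11667e-08 s = 164.1 Gbps.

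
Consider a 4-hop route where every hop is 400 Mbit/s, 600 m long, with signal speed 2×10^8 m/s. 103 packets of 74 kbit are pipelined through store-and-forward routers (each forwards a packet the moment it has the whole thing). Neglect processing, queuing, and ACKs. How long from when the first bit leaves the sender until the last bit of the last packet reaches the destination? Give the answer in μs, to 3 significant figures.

Per-hop transmission t_tx = L/R = 74000/400000000 = 185 μs.
Per-hop propagation t_prop = 600/200000000 = 3 μs.
Pipeline fill: first packet needs 4·t_tx to clear all hops; remaining 102 packets each add one t_tx.
Total = (4+103-1)·t_tx + 4·t_prop = 106·185 + 4·3 = 19600 μs.

19600 μs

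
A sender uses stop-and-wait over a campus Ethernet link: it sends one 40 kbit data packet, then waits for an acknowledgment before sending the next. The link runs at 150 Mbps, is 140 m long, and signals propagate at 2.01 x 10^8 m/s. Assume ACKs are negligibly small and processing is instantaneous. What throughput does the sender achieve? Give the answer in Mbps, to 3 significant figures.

t_tx = L/R = 40000/150000000 = 0.000266667 s.
t_prop = 140/2.01e+08 = 6.96517e-07 s; RTT = 1.39303e-06 s.
Cycle = t_tx + RTT = 0.00026806 s.
Throughput = L / cycle = 40000 / 0.00026806 = 149 Mbps.

149 Mbps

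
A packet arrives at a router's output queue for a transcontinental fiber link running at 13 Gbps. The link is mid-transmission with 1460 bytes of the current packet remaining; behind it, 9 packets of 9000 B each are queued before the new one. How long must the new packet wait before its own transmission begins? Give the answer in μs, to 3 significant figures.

50.7 μs

Each queued packet: L/R = 72000/13000000000 = 5.53846 μs.
9 queued → 49.8462 μs.
Plus remaining 11680 bits of current packet: 0.898462 μs.
Queuing delay = 50.7 μs.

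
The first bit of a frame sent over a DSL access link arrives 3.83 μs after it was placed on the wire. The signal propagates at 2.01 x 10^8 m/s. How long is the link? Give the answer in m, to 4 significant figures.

769.8 m

d = s × t_prop = 2.01e+08 × 3.83e-06 = 769.8 m.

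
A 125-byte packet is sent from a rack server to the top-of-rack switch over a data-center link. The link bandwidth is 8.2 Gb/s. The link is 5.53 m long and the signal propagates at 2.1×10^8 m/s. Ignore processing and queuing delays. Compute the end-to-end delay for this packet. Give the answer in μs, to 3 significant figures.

L = 125 × 8 = 1000 bits.
Transmission delay = L/R = 1000 / 8.2e+09 = 0.121951 μs.
Propagation delay = d/s = 5.53 m / 210000000 m/s = 0.0263333 μs.
Total = 0.148 μs.

0.148 μs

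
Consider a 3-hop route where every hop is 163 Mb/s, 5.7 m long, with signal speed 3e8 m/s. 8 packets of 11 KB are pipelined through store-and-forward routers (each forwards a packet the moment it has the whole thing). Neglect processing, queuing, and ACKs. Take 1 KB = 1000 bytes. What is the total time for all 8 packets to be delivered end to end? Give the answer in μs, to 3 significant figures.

5400 μs

Per-hop transmission t_tx = L/R = 88000/163000000 = 539.877 μs.
Per-hop propagation t_prop = 5.7/300000000 = 0.019 μs.
Pipeline fill: first packet needs 3·t_tx to clear all hops; remaining 7 packets each add one t_tx.
Total = (3+8-1)·t_tx + 3·t_prop = 10·539.877 + 3·0.019 = 5400 μs.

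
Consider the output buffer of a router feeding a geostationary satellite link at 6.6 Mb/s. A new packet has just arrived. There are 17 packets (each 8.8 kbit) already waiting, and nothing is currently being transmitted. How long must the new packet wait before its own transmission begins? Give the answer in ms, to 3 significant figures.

22.7 ms

Each queued packet: L/R = 8800/6600000 = 1.33333 ms.
17 queued → 22.6667 ms.
Queuing delay = 22.7 ms.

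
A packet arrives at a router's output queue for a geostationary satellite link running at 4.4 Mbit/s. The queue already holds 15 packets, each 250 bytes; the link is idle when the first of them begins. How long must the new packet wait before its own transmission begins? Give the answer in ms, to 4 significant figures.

6.818 ms

Each queued packet: L/R = 2000/4400000 = 0.454545 ms.
15 queued → 6.81818 ms.
Queuing delay = 6.818 ms.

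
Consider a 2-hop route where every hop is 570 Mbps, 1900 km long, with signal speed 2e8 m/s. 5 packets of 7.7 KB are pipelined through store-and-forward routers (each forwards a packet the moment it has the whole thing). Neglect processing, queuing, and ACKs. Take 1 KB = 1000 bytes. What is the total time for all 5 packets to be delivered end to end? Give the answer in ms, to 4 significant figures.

19.65 ms

Per-hop transmission t_tx = L/R = 61600/570000000 = 0.10807 ms.
Per-hop propagation t_prop = 1900000/200000000 = 9.5 ms.
Pipeline fill: first packet needs 2·t_tx to clear all hops; remaining 4 packets each add one t_tx.
Total = (2+5-1)·t_tx + 2·t_prop = 6·0.10807 + 2·9.5 = 19.65 ms.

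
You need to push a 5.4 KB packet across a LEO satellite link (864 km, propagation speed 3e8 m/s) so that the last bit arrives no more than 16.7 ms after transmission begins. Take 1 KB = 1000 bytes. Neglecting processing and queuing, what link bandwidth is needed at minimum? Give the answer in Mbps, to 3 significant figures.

3.13 Mbps

L = 43200 bits.
Propagation delay = 864000 / 300000000 = 2.88 ms.
Transmission budget = 16.7 − 2.88 = 13.82 ms.
R ≥ L / t_tx = 43200 bits / 0.01382 s = 3.13 Mbps.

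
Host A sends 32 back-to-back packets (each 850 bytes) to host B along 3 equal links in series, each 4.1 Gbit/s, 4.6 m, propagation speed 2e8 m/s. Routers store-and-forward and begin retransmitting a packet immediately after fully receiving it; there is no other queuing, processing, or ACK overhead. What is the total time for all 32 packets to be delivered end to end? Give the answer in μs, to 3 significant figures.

Per-hop transmission t_tx = L/R = 6800/4.1e+09 = 1.65854 μs.
Per-hop propagation t_prop = 4.6/200000000 = 0.023 μs.
Pipeline fill: first packet needs 3·t_tx to clear all hops; remaining 31 packets each add one t_tx.
Total = (3+32-1)·t_tx + 3·t_prop = 34·1.65854 + 3·0.023 = 56.5 μs.

56.5 μs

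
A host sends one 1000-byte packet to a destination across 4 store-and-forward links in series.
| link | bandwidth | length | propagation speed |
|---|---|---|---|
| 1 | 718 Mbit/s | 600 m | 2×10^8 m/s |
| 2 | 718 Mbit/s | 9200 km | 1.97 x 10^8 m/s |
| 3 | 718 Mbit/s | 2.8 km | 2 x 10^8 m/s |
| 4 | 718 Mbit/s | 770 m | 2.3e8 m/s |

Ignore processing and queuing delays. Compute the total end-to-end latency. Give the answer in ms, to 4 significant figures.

46.77 ms

L = 1000 × 8 = 8000 bits.
Transmission delay per hop = L/R = 8000/718000000 = 0.0111421 ms; 4 hops → 0.0445682 ms.
Propagation delays (d/s per hop): 0.003, 46.7005, 0.014, 0.00334783 ms; sum = 46.7209 ms.
End-to-end = 46.77 ms.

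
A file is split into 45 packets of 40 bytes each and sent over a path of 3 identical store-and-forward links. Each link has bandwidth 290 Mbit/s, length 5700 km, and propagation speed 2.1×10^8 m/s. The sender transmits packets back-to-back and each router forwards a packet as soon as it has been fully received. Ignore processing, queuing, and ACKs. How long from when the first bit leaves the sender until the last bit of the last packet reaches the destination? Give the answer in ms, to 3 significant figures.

81.5 ms

Per-hop transmission t_tx = L/R = 320/290000000 = 0.00110345 ms.
Per-hop propagation t_prop = 5700000/210000000 = 27.1429 ms.
Pipeline fill: first packet needs 3·t_tx to clear all hops; remaining 44 packets each add one t_tx.
Total = (3+45-1)·t_tx + 3·t_prop = 47·0.00110345 + 3·27.1429 = 81.5 ms.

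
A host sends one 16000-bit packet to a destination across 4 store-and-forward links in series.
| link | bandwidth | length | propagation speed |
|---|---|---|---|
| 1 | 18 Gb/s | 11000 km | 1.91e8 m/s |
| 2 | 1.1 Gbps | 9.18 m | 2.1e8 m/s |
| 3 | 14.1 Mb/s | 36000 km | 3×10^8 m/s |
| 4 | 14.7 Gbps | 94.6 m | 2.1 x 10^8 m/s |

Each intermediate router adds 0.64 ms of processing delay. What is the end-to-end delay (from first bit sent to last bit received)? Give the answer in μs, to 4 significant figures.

Transmission delays (L/R per hop): 0.888889, 14.5455, 1134.75, 1.08844 μs; sum = 1151.27 μs.
Propagation delays (d/s per hop): 57591.6, 0.0437143, 120000, 0.450476 μs; sum = 177592 μs.
Processing at 3 router(s): 3 × 0.64 ms = 1920 μs.
End-to-end = 180700 μs.

180700 μs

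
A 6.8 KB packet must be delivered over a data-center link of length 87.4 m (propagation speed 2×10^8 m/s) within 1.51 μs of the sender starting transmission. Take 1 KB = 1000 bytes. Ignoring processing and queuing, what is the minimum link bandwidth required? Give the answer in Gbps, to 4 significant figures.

L = 54400 bits.
Propagation delay = 87.4 / 200000000 = 0.437 μs.
Transmission budget = 1.51 − 0.437 = 1.073 μs.
R ≥ L / t_tx = 54400 bits / 1.073e-06 s = 50.70 Gbps.

50.70 Gbps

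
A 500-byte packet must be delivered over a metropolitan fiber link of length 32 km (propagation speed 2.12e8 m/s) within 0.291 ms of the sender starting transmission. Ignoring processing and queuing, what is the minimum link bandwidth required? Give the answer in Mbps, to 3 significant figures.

L = 4000 bits.
Propagation delay = 32000 / 212000000 = 0.150943 ms.
Transmission budget = 0.291 − 0.150943 = 0.140057 ms.
R ≥ L / t_tx = 4000 bits / 0.000140057 s = 28.6 Mbps.

28.6 Mbps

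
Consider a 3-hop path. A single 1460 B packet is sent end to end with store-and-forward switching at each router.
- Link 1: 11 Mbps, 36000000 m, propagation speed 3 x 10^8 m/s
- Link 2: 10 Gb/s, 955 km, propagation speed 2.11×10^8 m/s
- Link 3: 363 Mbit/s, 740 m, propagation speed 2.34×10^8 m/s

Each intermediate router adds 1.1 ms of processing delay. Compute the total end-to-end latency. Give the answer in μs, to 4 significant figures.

L = 1460 × 8 = 11680 bits.
Transmission delays (L/R per hop): 1061.82, 1.168, 32.1763 μs; sum = 1095.16 μs.
Propagation delays (d/s per hop): 120000, 4526.07, 3.16239 μs; sum = 124529 μs.
Processing at 2 router(s): 2 × 1.1 ms = 2200 μs.
End-to-end = 127800 μs.

127800 μs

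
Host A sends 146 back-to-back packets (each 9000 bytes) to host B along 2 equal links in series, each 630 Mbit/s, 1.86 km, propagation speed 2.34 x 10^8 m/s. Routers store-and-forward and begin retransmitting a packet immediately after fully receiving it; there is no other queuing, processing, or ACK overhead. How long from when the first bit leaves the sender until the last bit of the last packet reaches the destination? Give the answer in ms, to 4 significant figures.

16.82 ms

Per-hop transmission t_tx = L/R = 72000/630000000 = 0.114286 ms.
Per-hop propagation t_prop = 1860/234000000 = 0.00794872 ms.
Pipeline fill: first packet needs 2·t_tx to clear all hops; remaining 145 packets each add one t_tx.
Total = (2+146-1)·t_tx + 2·t_prop = 147·0.114286 + 2·0.00794872 = 16.82 ms.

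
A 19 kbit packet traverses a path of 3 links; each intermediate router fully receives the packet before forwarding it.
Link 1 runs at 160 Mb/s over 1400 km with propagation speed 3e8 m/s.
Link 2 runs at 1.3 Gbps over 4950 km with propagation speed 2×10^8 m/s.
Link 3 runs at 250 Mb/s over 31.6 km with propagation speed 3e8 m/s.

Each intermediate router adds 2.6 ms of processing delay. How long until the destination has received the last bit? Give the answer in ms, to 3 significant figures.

34.9 ms

L = 19000 bits.
Transmission delays (L/R per hop): 0.11875, 0.0146154, 0.076 ms; sum = 0.209365 ms.
Propagation delays (d/s per hop): 4.66667, 24.75, 0.105333 ms; sum = 29.522 ms.
Processing at 2 router(s): 2 × 2.6 ms = 5.2 ms.
End-to-end = 34.9 ms.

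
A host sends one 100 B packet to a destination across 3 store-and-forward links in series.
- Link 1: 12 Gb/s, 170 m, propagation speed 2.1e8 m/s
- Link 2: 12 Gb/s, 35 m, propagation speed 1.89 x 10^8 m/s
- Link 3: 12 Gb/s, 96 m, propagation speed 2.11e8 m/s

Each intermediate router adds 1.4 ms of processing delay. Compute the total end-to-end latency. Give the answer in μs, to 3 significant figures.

2800 μs

L = 100 × 8 = 800 bits.
Transmission delay per hop = L/R = 800/12000000000 = 0.0666667 μs; 3 hops → 0.2 μs.
Propagation delays (d/s per hop): 0.809524, 0.185185, 0.454976 μs; sum = 1.44969 μs.
Processing at 2 router(s): 2 × 1.4 ms = 2800 μs.
End-to-end = 2800 μs.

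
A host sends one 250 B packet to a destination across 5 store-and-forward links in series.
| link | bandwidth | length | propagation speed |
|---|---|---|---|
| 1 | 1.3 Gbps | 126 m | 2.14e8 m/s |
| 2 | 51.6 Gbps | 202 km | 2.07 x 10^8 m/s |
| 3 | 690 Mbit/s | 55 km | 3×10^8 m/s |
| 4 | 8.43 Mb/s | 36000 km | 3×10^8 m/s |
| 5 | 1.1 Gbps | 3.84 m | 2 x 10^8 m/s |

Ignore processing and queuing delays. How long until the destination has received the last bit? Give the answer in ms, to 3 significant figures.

121 ms

L = 250 × 8 = 2000 bits.
Transmission delays (L/R per hop): 0.00153846, 3.87597e-05, 0.00289855, 0.237248, 0.00181818 ms; sum = 0.243542 ms.
Propagation delays (d/s per hop): 0.000588785, 0.975845, 0.183333, 120, 1.92e-05 ms; sum = 121.16 ms.
End-to-end = 121 ms.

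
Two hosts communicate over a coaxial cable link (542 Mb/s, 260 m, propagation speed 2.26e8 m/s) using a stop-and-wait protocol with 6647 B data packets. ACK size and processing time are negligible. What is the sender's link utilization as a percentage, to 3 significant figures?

97.7 %

t_tx = L/R = 53176/542000000 = 9.81107e-05 s.
t_prop = 260/2.26e+08 = 1.15044e-06 s; RTT = 2.30088e-06 s.
Cycle = t_tx + RTT = 0.000100412 s.
Utilization = t_tx / cycle = 9.81107e-05/0.000100412 = 97.7 %.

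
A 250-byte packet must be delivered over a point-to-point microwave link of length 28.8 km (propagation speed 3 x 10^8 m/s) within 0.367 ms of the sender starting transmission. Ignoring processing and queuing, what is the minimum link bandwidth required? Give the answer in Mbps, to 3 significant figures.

L = 2000 bits.
Propagation delay = 28800 / 300000000 = 0.096 ms.
Transmission budget = 0.367 − 0.096 = 0.271 ms.
R ≥ L / t_tx = 2000 bits / 0.000271 s = 7.38 Mbps.

7.38 Mbps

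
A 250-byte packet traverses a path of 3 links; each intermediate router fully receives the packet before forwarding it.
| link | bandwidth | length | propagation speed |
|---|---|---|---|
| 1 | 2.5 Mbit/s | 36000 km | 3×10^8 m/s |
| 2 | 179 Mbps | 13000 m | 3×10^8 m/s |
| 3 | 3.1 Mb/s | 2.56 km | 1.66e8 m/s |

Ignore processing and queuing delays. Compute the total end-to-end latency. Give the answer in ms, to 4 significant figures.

L = 250 × 8 = 2000 bits.
Transmission delays (L/R per hop): 0.8, 0.0111732, 0.645161 ms; sum = 1.45633 ms.
Propagation delays (d/s per hop): 120, 0.0433333, 0.0154217 ms; sum = 120.059 ms.
End-to-end = 121.5 ms.

121.5 ms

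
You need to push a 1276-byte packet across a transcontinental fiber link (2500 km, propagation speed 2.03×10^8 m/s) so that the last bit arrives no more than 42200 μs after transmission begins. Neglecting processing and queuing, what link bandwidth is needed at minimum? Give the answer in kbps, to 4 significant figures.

L = 10208 bits.
Propagation delay = 2500000 / 2.03e+08 = 12315.3 μs.
Transmission budget = 42200 − 12315.3 = 29884.7 μs.
R ≥ L / t_tx = 10208 bits / 0.0298847 s = 341.6 kbps.

341.6 kbps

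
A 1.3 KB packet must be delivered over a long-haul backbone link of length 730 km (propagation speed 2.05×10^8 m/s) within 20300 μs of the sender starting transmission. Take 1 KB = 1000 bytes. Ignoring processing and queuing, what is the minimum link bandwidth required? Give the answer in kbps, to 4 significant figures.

L = 10400 bits.
Propagation delay = 730000 / 2.05e+08 = 3560.98 μs.
Transmission budget = 20300 − 3560.98 = 16739 μs.
R ≥ L / t_tx = 10400 bits / 0.016739 s = 621.3 kbps.

621.3 kbps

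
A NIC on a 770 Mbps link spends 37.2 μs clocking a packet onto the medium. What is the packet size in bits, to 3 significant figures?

L = R × t_tx = 770000000 b/s × 3.72e-05 s = 28644 bits.

28600 bits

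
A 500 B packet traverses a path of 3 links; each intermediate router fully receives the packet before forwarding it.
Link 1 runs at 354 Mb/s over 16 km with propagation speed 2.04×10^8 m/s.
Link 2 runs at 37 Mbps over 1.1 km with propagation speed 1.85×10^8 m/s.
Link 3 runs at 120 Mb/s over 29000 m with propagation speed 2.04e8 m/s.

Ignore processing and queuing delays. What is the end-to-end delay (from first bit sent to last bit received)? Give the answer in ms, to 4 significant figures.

L = 500 × 8 = 4000 bits.
Transmission delays (L/R per hop): 0.0112994, 0.108108, 0.0333333 ms; sum = 0.152741 ms.
Propagation delays (d/s per hop): 0.0784314, 0.00594595, 0.142157 ms; sum = 0.226534 ms.
End-to-end = 0.3793 ms.

0.3793 ms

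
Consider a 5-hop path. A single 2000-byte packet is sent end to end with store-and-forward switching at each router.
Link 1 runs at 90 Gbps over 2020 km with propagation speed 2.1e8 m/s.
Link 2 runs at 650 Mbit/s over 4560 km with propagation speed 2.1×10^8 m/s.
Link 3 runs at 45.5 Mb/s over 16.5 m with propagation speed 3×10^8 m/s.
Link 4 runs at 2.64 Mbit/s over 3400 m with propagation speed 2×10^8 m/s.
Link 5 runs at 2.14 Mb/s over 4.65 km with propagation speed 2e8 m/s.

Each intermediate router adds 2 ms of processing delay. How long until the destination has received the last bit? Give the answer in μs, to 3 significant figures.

L = 2000 × 8 = 16000 bits.
Transmission delays (L/R per hop): 0.177778, 24.6154, 351.648, 6060.61, 7476.64 μs; sum = 13913.7 μs.
Propagation delays (d/s per hop): 9619.05, 21714.3, 0.055, 17, 23.25 μs; sum = 31373.6 μs.
Processing at 4 router(s): 4 × 2 ms = 8000 μs.
End-to-end = 53300 μs.

53300 μs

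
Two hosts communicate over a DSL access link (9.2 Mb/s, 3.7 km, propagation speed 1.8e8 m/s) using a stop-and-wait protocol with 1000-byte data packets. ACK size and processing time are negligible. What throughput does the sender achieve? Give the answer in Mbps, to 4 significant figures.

8.785 Mbps

t_tx = L/R = 8000/9200000 = 0.000869565 s.
t_prop = 3700/180000000 = 2.05556e-05 s; RTT = 4.11111e-05 s.
Cycle = t_tx + RTT = 0.000910676 s.
Throughput = L / cycle = 8000 / 0.000910676 = 8.785 Mbps.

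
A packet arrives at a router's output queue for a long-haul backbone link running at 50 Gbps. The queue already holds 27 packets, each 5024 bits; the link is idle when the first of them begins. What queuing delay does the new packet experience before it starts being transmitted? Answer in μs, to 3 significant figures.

Each queued packet: L/R = 5024/50000000000 = 0.10048 μs.
27 queued → 2.71296 μs.
Queuing delay = 2.71 μs.

2.71 μs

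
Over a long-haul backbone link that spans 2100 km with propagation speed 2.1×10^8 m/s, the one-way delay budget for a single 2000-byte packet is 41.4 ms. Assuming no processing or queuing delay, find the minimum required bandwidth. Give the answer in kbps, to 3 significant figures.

510 kbps

L = 16000 bits.
Propagation delay = 2100000 / 210000000 = 10 ms.
Transmission budget = 41.4 − 10 = 31.4 ms.
R ≥ L / t_tx = 16000 bits / 0.0314 s = 510 kbps.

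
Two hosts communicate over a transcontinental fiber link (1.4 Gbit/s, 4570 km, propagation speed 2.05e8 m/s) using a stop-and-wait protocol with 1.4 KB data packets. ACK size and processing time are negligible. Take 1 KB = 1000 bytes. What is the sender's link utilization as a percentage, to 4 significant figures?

t_tx = L/R = 11200/1400000000 = 8e-06 s.
t_prop = 4570000/2.05e+08 = 0.0222927 s; RTT = 0.0445854 s.
Cycle = t_tx + RTT = 0.0445934 s.
Utilization = t_tx / cycle = 8e-06/0.0445934 = 0.01794 %.

0.01794 %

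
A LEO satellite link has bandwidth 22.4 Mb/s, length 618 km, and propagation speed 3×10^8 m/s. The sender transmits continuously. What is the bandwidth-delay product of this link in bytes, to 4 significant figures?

Propagation delay = 618000 / 300000000 = 0.00206 s.
BDP = R × t_prop = 22400000 × 0.00206 = 46144 bits.
In bytes: 46144/8 = 5768 bytes.

5768 bytes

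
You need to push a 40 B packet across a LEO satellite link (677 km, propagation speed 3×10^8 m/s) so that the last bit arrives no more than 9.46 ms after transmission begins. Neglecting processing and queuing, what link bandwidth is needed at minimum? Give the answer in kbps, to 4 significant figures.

L = 320 bits.
Propagation delay = 677000 / 300000000 = 2.25667 ms.
Transmission budget = 9.46 − 2.25667 = 7.20333 ms.
R ≥ L / t_tx = 320 bits / 0.00720333 s = 44.42 kbps.

44.42 kbps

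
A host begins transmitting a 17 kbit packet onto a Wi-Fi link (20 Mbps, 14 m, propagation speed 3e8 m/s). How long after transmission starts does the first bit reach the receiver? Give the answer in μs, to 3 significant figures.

First bit experiences only propagation delay: d/s = 14/300000000 = 0.0467 μs.

0.0467 μs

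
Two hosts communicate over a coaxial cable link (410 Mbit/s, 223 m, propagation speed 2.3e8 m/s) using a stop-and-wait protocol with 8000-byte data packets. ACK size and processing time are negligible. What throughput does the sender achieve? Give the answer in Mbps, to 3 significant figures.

405 Mbps

t_tx = L/R = 64000/410000000 = 0.000156098 s.
t_prop = 223/2.3e+08 = 9.69565e-07 s; RTT = 1.93913e-06 s.
Cycle = t_tx + RTT = 0.000158037 s.
Throughput = L / cycle = 64000 / 0.000158037 = 405 Mbps.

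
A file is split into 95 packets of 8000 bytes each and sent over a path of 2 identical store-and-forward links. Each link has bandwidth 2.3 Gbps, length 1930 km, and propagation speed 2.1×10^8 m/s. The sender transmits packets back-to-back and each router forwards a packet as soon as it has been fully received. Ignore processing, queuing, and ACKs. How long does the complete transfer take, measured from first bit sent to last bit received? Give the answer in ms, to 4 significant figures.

Per-hop transmission t_tx = L/R = 64000/2300000000 = 0.0278261 ms.
Per-hop propagation t_prop = 1930000/210000000 = 9.19048 ms.
Pipeline fill: first packet needs 2·t_tx to clear all hops; remaining 94 packets each add one t_tx.
Total = (2+95-1)·t_tx + 2·t_prop = 96·0.0278261 + 2·9.19048 = 21.05 ms.

21.05 ms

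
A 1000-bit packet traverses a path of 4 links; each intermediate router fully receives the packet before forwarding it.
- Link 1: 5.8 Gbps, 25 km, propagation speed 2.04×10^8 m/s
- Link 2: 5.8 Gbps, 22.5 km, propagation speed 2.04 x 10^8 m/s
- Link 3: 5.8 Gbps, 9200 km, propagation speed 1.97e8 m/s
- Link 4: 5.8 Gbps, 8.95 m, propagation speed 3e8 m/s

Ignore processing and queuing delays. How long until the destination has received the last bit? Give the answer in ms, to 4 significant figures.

Transmission delay per hop = L/R = 1000/5800000000 = 0.000172414 ms; 4 hops → 0.000689655 ms.
Propagation delays (d/s per hop): 0.122549, 0.110294, 46.7005, 2.98333e-05 ms; sum = 46.9334 ms.
End-to-end = 46.93 ms.

46.93 ms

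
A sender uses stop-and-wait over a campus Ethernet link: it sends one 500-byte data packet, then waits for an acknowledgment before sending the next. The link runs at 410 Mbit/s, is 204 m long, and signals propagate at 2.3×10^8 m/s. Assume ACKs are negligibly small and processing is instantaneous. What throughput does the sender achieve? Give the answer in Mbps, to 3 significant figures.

347 Mbps

t_tx = L/R = 4000/410000000 = 9.7561e-06 s.
t_prop = 204/2.3e+08 = 8.86957e-07 s; RTT = 1.77391e-06 s.
Cycle = t_tx + RTT = 1.153e-05 s.
Throughput = L / cycle = 4000 / 1.153e-05 = 347 Mbps.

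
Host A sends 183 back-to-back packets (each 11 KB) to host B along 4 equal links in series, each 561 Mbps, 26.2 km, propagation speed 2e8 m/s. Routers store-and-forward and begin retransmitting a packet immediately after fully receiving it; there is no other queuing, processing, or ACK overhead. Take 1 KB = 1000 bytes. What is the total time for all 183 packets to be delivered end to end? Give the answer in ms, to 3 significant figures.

Per-hop transmission t_tx = L/R = 88000/561000000 = 0.156863 ms.
Per-hop propagation t_prop = 26200/200000000 = 0.131 ms.
Pipeline fill: first packet needs 4·t_tx to clear all hops; remaining 182 packets each add one t_tx.
Total = (4+183-1)·t_tx + 4·t_prop = 186·0.156863 + 4·0.131 = 29.7 ms.

29.7 ms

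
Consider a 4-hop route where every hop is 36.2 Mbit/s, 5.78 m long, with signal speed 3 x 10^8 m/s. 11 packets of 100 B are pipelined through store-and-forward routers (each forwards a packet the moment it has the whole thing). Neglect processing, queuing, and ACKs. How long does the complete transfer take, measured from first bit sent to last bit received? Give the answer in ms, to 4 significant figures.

0.3095 ms

Per-hop transmission t_tx = L/R = 800/36200000 = 0.0220994 ms.
Per-hop propagation t_prop = 5.78/300000000 = 1.92667e-05 ms.
Pipeline fill: first packet needs 4·t_tx to clear all hops; remaining 10 packets each add one t_tx.
Total = (4+11-1)·t_tx + 4·t_prop = 14·0.0220994 + 4·1.92667e-05 = 0.3095 ms.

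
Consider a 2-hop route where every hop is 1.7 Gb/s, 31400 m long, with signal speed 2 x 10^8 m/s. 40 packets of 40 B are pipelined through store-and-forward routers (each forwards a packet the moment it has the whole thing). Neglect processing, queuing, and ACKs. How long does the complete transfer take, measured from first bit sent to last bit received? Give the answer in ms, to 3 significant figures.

Per-hop transmission t_tx = L/R = 320/1700000000 = 0.000188235 ms.
Per-hop propagation t_prop = 31400/200000000 = 0.157 ms.
Pipeline fill: first packet needs 2·t_tx to clear all hops; remaining 39 packets each add one t_tx.
Total = (2+40-1)·t_tx + 2·t_prop = 41·0.000188235 + 2·0.157 = 0.322 ms.

0.322 ms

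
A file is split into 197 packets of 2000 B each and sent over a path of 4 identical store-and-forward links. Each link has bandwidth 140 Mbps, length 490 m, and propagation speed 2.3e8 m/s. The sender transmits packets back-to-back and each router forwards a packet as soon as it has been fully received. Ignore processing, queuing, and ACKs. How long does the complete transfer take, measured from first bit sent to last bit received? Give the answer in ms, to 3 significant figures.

Per-hop transmission t_tx = L/R = 16000/140000000 = 0.114286 ms.
Per-hop propagation t_prop = 490/2.3e+08 = 0.00213043 ms.
Pipeline fill: first packet needs 4·t_tx to clear all hops; remaining 196 packets each add one t_tx.
Total = (4+197-1)·t_tx + 4·t_prop = 200·0.114286 + 4·0.00213043 = 22.9 ms.

22.9 ms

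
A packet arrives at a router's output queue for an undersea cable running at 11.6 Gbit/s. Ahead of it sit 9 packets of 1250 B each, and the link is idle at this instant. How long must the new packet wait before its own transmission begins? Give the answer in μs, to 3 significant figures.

7.76 μs

Each queued packet: L/R = 10000/11600000000 = 0.862069 μs.
9 queued → 7.75862 μs.
Queuing delay = 7.76 μs.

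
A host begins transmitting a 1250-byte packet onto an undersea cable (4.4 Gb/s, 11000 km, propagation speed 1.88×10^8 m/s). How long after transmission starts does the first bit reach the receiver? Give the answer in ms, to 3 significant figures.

58.5 ms

First bit experiences only propagation delay: d/s = 11000000/188000000 = 58.5 ms.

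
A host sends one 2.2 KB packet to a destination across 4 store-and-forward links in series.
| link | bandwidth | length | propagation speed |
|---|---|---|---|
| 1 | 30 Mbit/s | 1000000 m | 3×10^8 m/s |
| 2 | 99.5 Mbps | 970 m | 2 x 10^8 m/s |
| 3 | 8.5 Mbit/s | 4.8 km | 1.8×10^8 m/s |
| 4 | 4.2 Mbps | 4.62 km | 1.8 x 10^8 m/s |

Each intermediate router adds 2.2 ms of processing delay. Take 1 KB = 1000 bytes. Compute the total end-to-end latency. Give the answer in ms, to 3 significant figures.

L = 17600 bits.
Transmission delays (L/R per hop): 0.586667, 0.176884, 2.07059, 4.19048 ms; sum = 7.02462 ms.
Propagation delays (d/s per hop): 3.33333, 0.00485, 0.0266667, 0.0256667 ms; sum = 3.39052 ms.
Processing at 3 router(s): 3 × 2.2 ms = 6.6 ms.
End-to-end = 17.0 ms.

17.0 ms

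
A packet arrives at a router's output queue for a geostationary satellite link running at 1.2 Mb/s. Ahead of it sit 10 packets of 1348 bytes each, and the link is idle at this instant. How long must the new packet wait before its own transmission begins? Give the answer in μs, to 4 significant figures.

89870 μs

Each queued packet: L/R = 10784/1200000 = 8986.67 μs.
10 queued → 89866.7 μs.
Queuing delay = 89870 μs.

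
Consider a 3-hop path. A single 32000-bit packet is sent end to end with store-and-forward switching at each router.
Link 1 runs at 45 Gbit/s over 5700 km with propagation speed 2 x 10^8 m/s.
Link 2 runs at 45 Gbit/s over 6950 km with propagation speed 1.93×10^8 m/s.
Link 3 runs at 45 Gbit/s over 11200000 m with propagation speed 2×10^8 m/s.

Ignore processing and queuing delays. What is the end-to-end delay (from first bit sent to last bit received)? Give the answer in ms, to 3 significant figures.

121 ms

Transmission delay per hop = L/R = 32000/45000000000 = 0.000711111 ms; 3 hops → 0.00213333 ms.
Propagation delays (d/s per hop): 28.5, 36.0104, 56 ms; sum = 120.51 ms.
End-to-end = 121 ms.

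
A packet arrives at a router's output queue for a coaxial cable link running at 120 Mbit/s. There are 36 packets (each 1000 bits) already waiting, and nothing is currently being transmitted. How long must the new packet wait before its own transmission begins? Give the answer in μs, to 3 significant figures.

Each queued packet: L/R = 1000/120000000 = 8.33333 μs.
36 queued → 300 μs.
Queuing delay = 300 μs.

300 μs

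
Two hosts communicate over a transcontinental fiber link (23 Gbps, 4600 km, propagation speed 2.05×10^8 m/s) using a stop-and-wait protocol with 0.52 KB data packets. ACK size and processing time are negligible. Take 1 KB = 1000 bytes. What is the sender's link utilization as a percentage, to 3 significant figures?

t_tx = L/R = 4160/23000000000 = 1.8087e-07 s.
t_prop = 4600000/2.05e+08 = 0.022439 s; RTT = 0.044878 s.
Cycle = t_tx + RTT = 0.0448782 s.
Utilization = t_tx / cycle = 1.8087e-07/0.0448782 = 0.000403 %.

0.000403 %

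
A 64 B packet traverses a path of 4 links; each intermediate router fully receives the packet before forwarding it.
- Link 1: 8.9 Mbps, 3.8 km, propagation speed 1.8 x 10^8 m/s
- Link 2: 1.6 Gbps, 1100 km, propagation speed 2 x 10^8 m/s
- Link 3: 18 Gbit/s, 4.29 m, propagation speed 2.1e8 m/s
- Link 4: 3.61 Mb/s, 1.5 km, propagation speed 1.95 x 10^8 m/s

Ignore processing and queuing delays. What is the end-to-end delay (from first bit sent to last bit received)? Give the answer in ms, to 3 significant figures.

L = 64 × 8 = 512 bits.
Transmission delays (L/R per hop): 0.0575281, 0.00032, 2.84444e-05, 0.141828 ms; sum = 0.199705 ms.
Propagation delays (d/s per hop): 0.0211111, 5.5, 2.04286e-05, 0.00769231 ms; sum = 5.52882 ms.
End-to-end = 5.73 ms.

5.73 ms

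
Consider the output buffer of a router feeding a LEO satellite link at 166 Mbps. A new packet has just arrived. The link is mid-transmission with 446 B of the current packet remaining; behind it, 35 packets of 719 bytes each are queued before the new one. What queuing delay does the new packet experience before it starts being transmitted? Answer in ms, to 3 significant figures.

Each queued packet: L/R = 5752/166000000 = 0.0346506 ms.
35 queued → 1.21277 ms.
Plus remaining 3568 bits of current packet: 0.021494 ms.
Queuing delay = 1.23 ms.

1.23 ms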